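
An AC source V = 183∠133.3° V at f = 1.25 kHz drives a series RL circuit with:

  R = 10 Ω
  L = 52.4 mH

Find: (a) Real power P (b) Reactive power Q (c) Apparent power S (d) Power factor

Step 1 — Angular frequency: ω = 2π·f = 2π·1250 = 7854 rad/s.
Step 2 — Component impedances:
  R: Z = R = 10 Ω
  L: Z = jωL = j·7854·0.0524 = 0 + j411.5 Ω
Step 3 — Series combination: Z_total = R + L = 10 + j411.5 Ω = 411.7∠88.6° Ω.
Step 4 — Source phasor: V = 183∠133.3° V = -125.5 + j133.2 V.
Step 5 — Current: I = V / Z = 0.316 + j0.3126 A = 0.4445∠44.7° A.
Step 6 — Complex power: S = V·I* = 1.976 + j81.33 VA.
Step 7 — Real power: P = Re(S) = 1.976 W.
Step 8 — Reactive power: Q = Im(S) = 81.33 VAR.
Step 9 — Apparent power: |S| = 81.35 VA.
Step 10 — Power factor: PF = P/|S| = 0.02429 (lagging).

(a) P = 1.976 W  (b) Q = 81.33 VAR  (c) S = 81.35 VA  (d) PF = 0.02429 (lagging)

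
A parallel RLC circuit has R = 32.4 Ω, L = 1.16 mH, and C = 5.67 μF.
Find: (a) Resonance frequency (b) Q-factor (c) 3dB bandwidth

Step 1 — Resonance: ω₀ = 1/√(LC) = 1/√(0.00116·5.67e-06) = 1.233e+04 rad/s.
Step 2 — f₀ = ω₀/(2π) = 1962 Hz.
Step 3 — Parallel Q: Q = R/(ω₀L) = 32.4/(1.233e+04·0.00116) = 2.265.
Step 4 — Bandwidth: Δω = ω₀/Q = 5443 rad/s; BW = Δω/(2π) = 866.3 Hz.

(a) f₀ = 1962 Hz  (b) Q = 2.265  (c) BW = 866.3 Hz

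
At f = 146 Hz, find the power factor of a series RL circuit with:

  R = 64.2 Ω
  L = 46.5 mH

Step 1 — Angular frequency: ω = 2π·f = 2π·146 = 917.3 rad/s.
Step 2 — Component impedances:
  R: Z = R = 64.2 Ω
  L: Z = jωL = j·917.3·0.0465 = 0 + j42.66 Ω
Step 3 — Series combination: Z_total = R + L = 64.2 + j42.66 Ω = 77.08∠33.6° Ω.
Step 4 — Power factor: PF = cos(φ) = Re(Z)/|Z| = 64.2/77.08 = 0.8329.
Step 5 — Type: Im(Z) = 42.66 ⇒ lagging (phase φ = 33.6°).

PF = 0.8329 (lagging, φ = 33.6°)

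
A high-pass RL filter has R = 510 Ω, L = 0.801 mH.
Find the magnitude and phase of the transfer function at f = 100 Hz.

Step 1 — Angular frequency: ω = 2π·100 = 628.3 rad/s.
Step 2 — Transfer function: H(jω) = jωL/(R + jωL).
Step 3 — Numerator jωL = j·0.5033; denominator R + jωL = 510 + j0.5033.
Step 4 — H = 9.738e-07 + j0.0009868.
Step 5 — Magnitude: |H| = 0.0009868 (-60.1 dB); phase: φ = 89.9°.

|H| = 0.0009868 (-60.1 dB), φ = 89.9°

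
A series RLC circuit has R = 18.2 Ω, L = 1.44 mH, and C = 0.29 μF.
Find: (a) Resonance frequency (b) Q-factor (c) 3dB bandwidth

Step 1 — Resonance: ω₀ = 1/√(LC) = 1/√(0.00144·2.9e-07) = 4.894e+04 rad/s.
Step 2 — f₀ = ω₀/(2π) = 7788 Hz.
Step 3 — Series Q: Q = ω₀L/R = 4.894e+04·0.00144/18.2 = 3.872.
Step 4 — Bandwidth: Δω = ω₀/Q = 1.264e+04 rad/s; BW = Δω/(2π) = 2012 Hz.

(a) f₀ = 7788 Hz  (b) Q = 3.872  (c) BW = 2012 Hz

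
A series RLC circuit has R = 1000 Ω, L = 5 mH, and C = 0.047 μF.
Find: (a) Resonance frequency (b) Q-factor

Step 1 — Resonance condition Im(Z)=0 gives ω₀ = 1/√(LC).
Step 2 — ω₀ = 1/√(0.005·4.7e-08) = 6.523e+04 rad/s.
Step 3 — f₀ = ω₀/(2π) = 1.038e+04 Hz.
Step 4 — Series Q: Q = ω₀L/R = 6.523e+04·0.005/1000 = 0.3262.

(a) f₀ = 1.038e+04 Hz  (b) Q = 0.3262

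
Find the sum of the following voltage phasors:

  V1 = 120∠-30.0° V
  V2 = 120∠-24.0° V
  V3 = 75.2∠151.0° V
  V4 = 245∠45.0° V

Step 1 — Convert each phasor to rectangular form:
  V1 = 120·(cos(-30.0°) + j·sin(-30.0°)) = 103.9 - j60 V
  V2 = 120·(cos(-24.0°) + j·sin(-24.0°)) = 109.6 - j48.81 V
  V3 = 75.2·(cos(151.0°) + j·sin(151.0°)) = -65.77 + j36.46 V
  V4 = 245·(cos(45.0°) + j·sin(45.0°)) = 173.2 + j173.2 V
Step 2 — Sum components: V_total = 321 + j100.9 V.
Step 3 — Convert to polar: |V_total| = 336.5 V, ∠V_total = 17.4°.

V_total = 336.5∠17.4° V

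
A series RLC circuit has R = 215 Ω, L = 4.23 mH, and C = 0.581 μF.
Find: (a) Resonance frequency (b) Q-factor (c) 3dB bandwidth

Step 1 — Resonance: ω₀ = 1/√(LC) = 1/√(0.00423·5.81e-07) = 2.017e+04 rad/s.
Step 2 — f₀ = ω₀/(2π) = 3210 Hz.
Step 3 — Series Q: Q = ω₀L/R = 2.017e+04·0.00423/215 = 0.3969.
Step 4 — Bandwidth: Δω = ω₀/Q = 5.083e+04 rad/s; BW = Δω/(2π) = 8089 Hz.

(a) f₀ = 3210 Hz  (b) Q = 0.3969  (c) BW = 8089 Hz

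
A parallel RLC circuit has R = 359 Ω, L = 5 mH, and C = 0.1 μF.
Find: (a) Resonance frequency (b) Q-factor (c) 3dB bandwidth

Step 1 — Resonance: ω₀ = 1/√(LC) = 1/√(0.005·1e-07) = 4.472e+04 rad/s.
Step 2 — f₀ = ω₀/(2π) = 7118 Hz.
Step 3 — Parallel Q: Q = R/(ω₀L) = 359/(4.472e+04·0.005) = 1.605.
Step 4 — Bandwidth: Δω = ω₀/Q = 2.786e+04 rad/s; BW = Δω/(2π) = 4433 Hz.

(a) f₀ = 7118 Hz  (b) Q = 1.605  (c) BW = 4433 Hz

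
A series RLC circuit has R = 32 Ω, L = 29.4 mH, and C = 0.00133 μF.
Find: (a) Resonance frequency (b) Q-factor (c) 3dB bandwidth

Step 1 — Resonance condition Im(Z)=0 gives ω₀ = 1/√(LC).
Step 2 — ω₀ = 1/√(0.0294·1.33e-09) = 1.599e+05 rad/s.
Step 3 — f₀ = ω₀/(2π) = 2.545e+04 Hz.
Step 4 — Series Q: Q = ω₀L/R = 1.599e+05·0.0294/32 = 146.9.
Step 5 — 3dB bandwidth: Δω = ω₀/Q = 1088 rad/s; BW = Δω/(2π) = 173.2 Hz.

(a) f₀ = 2.545e+04 Hz  (b) Q = 146.9  (c) BW = 173.2 Hz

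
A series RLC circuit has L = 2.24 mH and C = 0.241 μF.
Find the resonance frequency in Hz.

Step 1 — Resonance condition Im(Z)=0 gives ω₀ = 1/√(LC).
Step 2 — ω₀ = 1/√(0.00224·2.41e-07) = 4.304e+04 rad/s.
Step 3 — f₀ = ω₀/(2π) = 6850 Hz.

f₀ = 6850 Hz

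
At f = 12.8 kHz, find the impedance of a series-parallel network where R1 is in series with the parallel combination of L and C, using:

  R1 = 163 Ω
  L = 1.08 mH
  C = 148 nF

Step 1 — Angular frequency: ω = 2π·f = 2π·1.28e+04 = 8.042e+04 rad/s.
Step 2 — Component impedances:
  R1: Z = R = 163 Ω
  L: Z = jωL = j·8.042e+04·0.00108 = 0 + j86.86 Ω
  C: Z = 1/(jωC) = -j/(ω·C) = 0 - j84.01 Ω
Step 3 — Parallel branch: L || C = 1/(1/L + 1/C) = 0 - j2565 Ω.
Step 4 — Series with R1: Z_total = R1 + (L || C) = 163 - j2565 Ω = 2570∠-86.4° Ω.

Z = 163 - j2565 Ω = 2570∠-86.4° Ω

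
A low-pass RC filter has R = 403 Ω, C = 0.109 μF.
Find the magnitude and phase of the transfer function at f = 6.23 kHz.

Step 1 — Angular frequency: ω = 2π·6230 = 3.914e+04 rad/s.
Step 2 — Transfer function: H(jω) = 1/(1 + jωRC).
Step 3 — Denominator: 1 + jωRC = 1 + j·3.914e+04·403·1.09e-07 = 1 + j1.719.
Step 4 — H = 0.2527 - j0.4346.
Step 5 — Magnitude: |H| = 0.5027 (-6.0 dB); phase: φ = -59.8°.

|H| = 0.5027 (-6.0 dB), φ = -59.8°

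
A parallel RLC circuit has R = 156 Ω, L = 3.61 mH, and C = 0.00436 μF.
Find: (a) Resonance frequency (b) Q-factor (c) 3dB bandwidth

Step 1 — Resonance: ω₀ = 1/√(LC) = 1/√(0.00361·4.36e-09) = 2.521e+05 rad/s.
Step 2 — f₀ = ω₀/(2π) = 4.012e+04 Hz.
Step 3 — Parallel Q: Q = R/(ω₀L) = 156/(2.521e+05·0.00361) = 0.1714.
Step 4 — Bandwidth: Δω = ω₀/Q = 1.47e+06 rad/s; BW = Δω/(2π) = 2.34e+05 Hz.

(a) f₀ = 4.012e+04 Hz  (b) Q = 0.1714  (c) BW = 2.34e+05 Hz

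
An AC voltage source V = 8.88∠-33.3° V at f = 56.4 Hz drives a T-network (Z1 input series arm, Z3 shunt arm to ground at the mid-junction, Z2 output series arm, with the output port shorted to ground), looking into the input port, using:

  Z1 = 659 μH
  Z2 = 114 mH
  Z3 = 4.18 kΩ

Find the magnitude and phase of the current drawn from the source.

Step 1 — Angular frequency: ω = 2π·f = 2π·56.4 = 354.4 rad/s.
Step 2 — Component impedances:
  Z1: Z = jωL = j·354.4·0.000659 = 0 + j0.2335 Ω
  Z2: Z = jωL = j·354.4·0.114 = 0 + j40.4 Ω
  Z3: Z = R = 4180 Ω
Step 3 — With the output port shorted to ground, the output series arm Z2 runs from the junction to ground; the shunt arm Z3 also runs from the junction to ground. They appear in parallel: Z3 || Z2 = 0.3904 + j40.39 Ω.
Step 4 — Series with input arm Z1: Z_in = Z1 + (Z3 || Z2) = 0.3904 + j40.63 Ω = 40.63∠89.4° Ω.
Step 5 — Source phasor: V = 8.88∠-33.3° V = 7.422 - j4.875 V.
Step 6 — Ohm's law: I = V / Z_total = (7.422 - j4.875) / (0.3904 + j40.63) = -0.1182 - j0.1838 A.
Step 7 — Convert to polar: |I| = 0.2186 A, ∠I = -122.7°.

I = 0.2186∠-122.7° A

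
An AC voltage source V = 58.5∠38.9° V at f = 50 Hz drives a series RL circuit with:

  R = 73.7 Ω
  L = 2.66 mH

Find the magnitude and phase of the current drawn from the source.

Step 1 — Angular frequency: ω = 2π·f = 2π·50 = 314.2 rad/s.
Step 2 — Component impedances:
  R: Z = R = 73.7 Ω
  L: Z = jωL = j·314.2·0.00266 = 0 + j0.8357 Ω
Step 3 — Series combination: Z_total = R + L = 73.7 + j0.8357 Ω = 73.7∠0.6° Ω.
Step 4 — Source phasor: V = 58.5∠38.9° V = 45.53 + j36.74 V.
Step 5 — Ohm's law: I = V / Z_total = (45.53 + j36.74) / (73.7 + j0.8357) = 0.6233 + j0.4914 A.
Step 6 — Convert to polar: |I| = 0.7937 A, ∠I = 38.3°.

I = 0.7937∠38.3° A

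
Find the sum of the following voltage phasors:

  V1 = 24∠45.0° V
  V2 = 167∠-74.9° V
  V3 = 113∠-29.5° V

Step 1 — Convert each phasor to rectangular form:
  V1 = 24·(cos(45.0°) + j·sin(45.0°)) = 16.97 + j16.97 V
  V2 = 167·(cos(-74.9°) + j·sin(-74.9°)) = 43.5 - j161.2 V
  V3 = 113·(cos(-29.5°) + j·sin(-29.5°)) = 98.35 - j55.64 V
Step 2 — Sum components: V_total = 158.8 - j199.9 V.
Step 3 — Convert to polar: |V_total| = 255.3 V, ∠V_total = -51.5°.

V_total = 255.3∠-51.5° V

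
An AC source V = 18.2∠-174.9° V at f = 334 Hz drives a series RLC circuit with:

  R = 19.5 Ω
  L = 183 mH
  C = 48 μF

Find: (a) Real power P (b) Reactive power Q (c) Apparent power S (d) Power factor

Step 1 — Angular frequency: ω = 2π·f = 2π·334 = 2099 rad/s.
Step 2 — Component impedances:
  R: Z = R = 19.5 Ω
  L: Z = jωL = j·2099·0.183 = 0 + j384 Ω
  C: Z = 1/(jωC) = -j/(ω·C) = 0 - j9.927 Ω
Step 3 — Series combination: Z_total = R + L + C = 19.5 + j374.1 Ω = 374.6∠87.0° Ω.
Step 4 — Source phasor: V = 18.2∠-174.9° V = -18.13 - j1.618 V.
Step 5 — Current: I = V / Z = -0.006832 + j0.0481 A = 0.04858∠98.1° A.
Step 6 — Complex power: S = V·I* = 0.04602 + j0.883 VA.
Step 7 — Real power: P = Re(S) = 0.04602 W.
Step 8 — Reactive power: Q = Im(S) = 0.883 VAR.
Step 9 — Apparent power: |S| = 0.8842 VA.
Step 10 — Power factor: PF = P/|S| = 0.05205 (lagging).

(a) P = 0.04602 W  (b) Q = 0.883 VAR  (c) S = 0.8842 VA  (d) PF = 0.05205 (lagging)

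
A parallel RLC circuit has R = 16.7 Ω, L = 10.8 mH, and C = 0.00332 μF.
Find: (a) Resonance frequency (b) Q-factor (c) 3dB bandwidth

Step 1 — Resonance: ω₀ = 1/√(LC) = 1/√(0.0108·3.32e-09) = 1.67e+05 rad/s.
Step 2 — f₀ = ω₀/(2π) = 2.658e+04 Hz.
Step 3 — Parallel Q: Q = R/(ω₀L) = 16.7/(1.67e+05·0.0108) = 0.009259.
Step 4 — Bandwidth: Δω = ω₀/Q = 1.804e+07 rad/s; BW = Δω/(2π) = 2.871e+06 Hz.

(a) f₀ = 2.658e+04 Hz  (b) Q = 0.009259  (c) BW = 2.871e+06 Hz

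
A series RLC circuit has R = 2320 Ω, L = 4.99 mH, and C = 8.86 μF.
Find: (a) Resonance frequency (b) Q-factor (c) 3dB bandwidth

Step 1 — Resonance: ω₀ = 1/√(LC) = 1/√(0.00499·8.86e-06) = 4756 rad/s.
Step 2 — f₀ = ω₀/(2π) = 756.9 Hz.
Step 3 — Series Q: Q = ω₀L/R = 4756·0.00499/2320 = 0.01023.
Step 4 — Bandwidth: Δω = ω₀/Q = 4.649e+05 rad/s; BW = Δω/(2π) = 7.4e+04 Hz.

(a) f₀ = 756.9 Hz  (b) Q = 0.01023  (c) BW = 7.4e+04 Hz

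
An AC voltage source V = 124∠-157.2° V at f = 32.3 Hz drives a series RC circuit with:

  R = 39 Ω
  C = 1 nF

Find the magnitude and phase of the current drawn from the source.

Step 1 — Angular frequency: ω = 2π·f = 2π·32.3 = 202.9 rad/s.
Step 2 — Component impedances:
  R: Z = R = 39 Ω
  C: Z = 1/(jωC) = -j/(ω·C) = 0 - j4.927e+06 Ω
Step 3 — Series combination: Z_total = R + C = 39 - j4.927e+06 Ω = 4.927e+06∠-90.0° Ω.
Step 4 — Source phasor: V = 124∠-157.2° V = -114.3 - j48.05 V.
Step 5 — Ohm's law: I = V / Z_total = (-114.3 - j48.05) / (39 - j4.927e+06) = 9.752e-06 - j2.32e-05 A.
Step 6 — Convert to polar: |I| = 2.517e-05 A, ∠I = -67.2°.

I = 2.517e-05∠-67.2° A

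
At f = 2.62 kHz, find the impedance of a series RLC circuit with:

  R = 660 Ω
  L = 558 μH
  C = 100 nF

Step 1 — Angular frequency: ω = 2π·f = 2π·2620 = 1.646e+04 rad/s.
Step 2 — Component impedances:
  R: Z = R = 660 Ω
  L: Z = jωL = j·1.646e+04·0.000558 = 0 + j9.186 Ω
  C: Z = 1/(jωC) = -j/(ω·C) = 0 - j607.5 Ω
Step 3 — Series combination: Z_total = R + L + C = 660 - j598.3 Ω = 890.8∠-42.2° Ω.

Z = 660 - j598.3 Ω = 890.8∠-42.2° Ω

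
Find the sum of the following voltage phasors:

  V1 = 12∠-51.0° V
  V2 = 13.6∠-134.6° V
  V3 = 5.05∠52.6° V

Step 1 — Convert each phasor to rectangular form:
  V1 = 12·(cos(-51.0°) + j·sin(-51.0°)) = 7.552 - j9.326 V
  V2 = 13.6·(cos(-134.6°) + j·sin(-134.6°)) = -9.549 - j9.684 V
  V3 = 5.05·(cos(52.6°) + j·sin(52.6°)) = 3.067 + j4.012 V
Step 2 — Sum components: V_total = 1.07 - j15 V.
Step 3 — Convert to polar: |V_total| = 15.04 V, ∠V_total = -85.9°.

V_total = 15.04∠-85.9° V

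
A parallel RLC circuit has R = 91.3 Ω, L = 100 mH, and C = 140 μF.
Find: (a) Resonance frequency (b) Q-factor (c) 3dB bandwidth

Step 1 — Resonance: ω₀ = 1/√(LC) = 1/√(0.1·0.00014) = 267.3 rad/s.
Step 2 — f₀ = ω₀/(2π) = 42.54 Hz.
Step 3 — Parallel Q: Q = R/(ω₀L) = 91.3/(267.3·0.1) = 3.416.
Step 4 — Bandwidth: Δω = ω₀/Q = 78.24 rad/s; BW = Δω/(2π) = 12.45 Hz.

(a) f₀ = 42.54 Hz  (b) Q = 3.416  (c) BW = 12.45 Hz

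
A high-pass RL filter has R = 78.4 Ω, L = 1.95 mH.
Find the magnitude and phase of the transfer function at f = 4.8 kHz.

Step 1 — Angular frequency: ω = 2π·4800 = 3.016e+04 rad/s.
Step 2 — Transfer function: H(jω) = jωL/(R + jωL).
Step 3 — Numerator jωL = j·58.81; denominator R + jωL = 78.4 + j58.81.
Step 4 — H = 0.3601 + j0.48.
Step 5 — Magnitude: |H| = 0.6001 (-4.4 dB); phase: φ = 53.1°.

|H| = 0.6001 (-4.4 dB), φ = 53.1°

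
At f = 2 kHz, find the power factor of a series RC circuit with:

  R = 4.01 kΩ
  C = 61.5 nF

Step 1 — Angular frequency: ω = 2π·f = 2π·2000 = 1.257e+04 rad/s.
Step 2 — Component impedances:
  R: Z = R = 4010 Ω
  C: Z = 1/(jωC) = -j/(ω·C) = 0 - j1294 Ω
Step 3 — Series combination: Z_total = R + C = 4010 - j1294 Ω = 4214∠-17.9° Ω.
Step 4 — Power factor: PF = cos(φ) = Re(Z)/|Z| = 4010/4213.6 = 0.9517.
Step 5 — Type: Im(Z) = -1294 ⇒ leading (phase φ = -17.9°).

PF = 0.9517 (leading, φ = -17.9°)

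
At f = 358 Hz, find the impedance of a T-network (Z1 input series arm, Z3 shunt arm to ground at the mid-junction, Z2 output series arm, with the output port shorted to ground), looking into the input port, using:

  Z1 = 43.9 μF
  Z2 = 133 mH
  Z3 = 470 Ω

Step 1 — Angular frequency: ω = 2π·f = 2π·358 = 2249 rad/s.
Step 2 — Component impedances:
  Z1: Z = 1/(jωC) = -j/(ω·C) = 0 - j10.13 Ω
  Z2: Z = jωL = j·2249·0.133 = 0 + j299.2 Ω
  Z3: Z = R = 470 Ω
Step 3 — With the output port shorted to ground, the output series arm Z2 runs from the junction to ground; the shunt arm Z3 also runs from the junction to ground. They appear in parallel: Z3 || Z2 = 135.5 + j212.9 Ω.
Step 4 — Series with input arm Z1: Z_in = Z1 + (Z3 || Z2) = 135.5 + j202.8 Ω = 243.9∠56.2° Ω.

Z = 135.5 + j202.8 Ω = 243.9∠56.2° Ω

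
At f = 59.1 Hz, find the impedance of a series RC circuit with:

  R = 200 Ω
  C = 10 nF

Step 1 — Angular frequency: ω = 2π·f = 2π·59.1 = 371.3 rad/s.
Step 2 — Component impedances:
  R: Z = R = 200 Ω
  C: Z = 1/(jωC) = -j/(ω·C) = 0 - j2.693e+05 Ω
Step 3 — Series combination: Z_total = R + C = 200 - j2.693e+05 Ω = 2.693e+05∠-90.0° Ω.

Z = 200 - j2.693e+05 Ω = 2.693e+05∠-90.0° Ω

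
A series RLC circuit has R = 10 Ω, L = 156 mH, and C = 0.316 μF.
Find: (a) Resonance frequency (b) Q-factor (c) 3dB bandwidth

Step 1 — Resonance: ω₀ = 1/√(LC) = 1/√(0.156·3.16e-07) = 4504 rad/s.
Step 2 — f₀ = ω₀/(2π) = 716.8 Hz.
Step 3 — Series Q: Q = ω₀L/R = 4504·0.156/10 = 70.26.
Step 4 — Bandwidth: Δω = ω₀/Q = 64.1 rad/s; BW = Δω/(2π) = 10.2 Hz.

(a) f₀ = 716.8 Hz  (b) Q = 70.26  (c) BW = 10.2 Hz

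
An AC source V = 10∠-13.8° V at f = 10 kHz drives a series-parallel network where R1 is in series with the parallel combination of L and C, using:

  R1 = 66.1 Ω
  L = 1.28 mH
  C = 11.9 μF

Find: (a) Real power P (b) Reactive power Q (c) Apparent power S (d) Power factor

Step 1 — Angular frequency: ω = 2π·f = 2π·1e+04 = 6.283e+04 rad/s.
Step 2 — Component impedances:
  R1: Z = R = 66.1 Ω
  L: Z = jωL = j·6.283e+04·0.00128 = 0 + j80.42 Ω
  C: Z = 1/(jωC) = -j/(ω·C) = 0 - j1.337 Ω
Step 3 — Parallel branch: L || C = 1/(1/L + 1/C) = 0 - j1.36 Ω.
Step 4 — Series with R1: Z_total = R1 + (L || C) = 66.1 - j1.36 Ω = 66.11∠-1.2° Ω.
Step 5 — Source phasor: V = 10∠-13.8° V = 9.711 - j2.385 V.
Step 6 — Current: I = V / Z = 0.1476 - j0.03305 A = 0.1513∠-12.6° A.
Step 7 — Complex power: S = V·I* = 1.512 - j0.03111 VA.
Step 8 — Real power: P = Re(S) = 1.512 W.
Step 9 — Reactive power: Q = Im(S) = -0.03111 VAR.
Step 10 — Apparent power: |S| = 1.513 VA.
Step 11 — Power factor: PF = P/|S| = 0.9998 (leading).

(a) P = 1.512 W  (b) Q = -0.03111 VAR  (c) S = 1.513 VA  (d) PF = 0.9998 (leading)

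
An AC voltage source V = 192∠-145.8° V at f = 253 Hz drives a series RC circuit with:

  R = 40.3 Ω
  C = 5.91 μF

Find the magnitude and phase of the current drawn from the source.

Step 1 — Angular frequency: ω = 2π·f = 2π·253 = 1590 rad/s.
Step 2 — Component impedances:
  R: Z = R = 40.3 Ω
  C: Z = 1/(jωC) = -j/(ω·C) = 0 - j106.4 Ω
Step 3 — Series combination: Z_total = R + C = 40.3 - j106.4 Ω = 113.8∠-69.3° Ω.
Step 4 — Source phasor: V = 192∠-145.8° V = -158.8 - j107.9 V.
Step 5 — Ohm's law: I = V / Z_total = (-158.8 - j107.9) / (40.3 - j106.4) = 0.3927 - j1.641 A.
Step 6 — Convert to polar: |I| = 1.687 A, ∠I = -76.5°.

I = 1.687∠-76.5° A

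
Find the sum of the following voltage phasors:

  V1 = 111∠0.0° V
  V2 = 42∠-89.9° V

Step 1 — Convert each phasor to rectangular form:
  V1 = 111·(cos(0.0°) + j·sin(0.0°)) = 111 V
  V2 = 42·(cos(-89.9°) + j·sin(-89.9°)) = 0.0733 - j42 V
Step 2 — Sum components: V_total = 111.1 - j42 V.
Step 3 — Convert to polar: |V_total| = 118.7 V, ∠V_total = -20.7°.

V_total = 118.7∠-20.7° V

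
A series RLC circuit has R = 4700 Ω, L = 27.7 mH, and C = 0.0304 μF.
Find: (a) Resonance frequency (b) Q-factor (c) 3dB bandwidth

Step 1 — Resonance: ω₀ = 1/√(LC) = 1/√(0.0277·3.04e-08) = 3.446e+04 rad/s.
Step 2 — f₀ = ω₀/(2π) = 5485 Hz.
Step 3 — Series Q: Q = ω₀L/R = 3.446e+04·0.0277/4700 = 0.2031.
Step 4 — Bandwidth: Δω = ω₀/Q = 1.697e+05 rad/s; BW = Δω/(2π) = 2.7e+04 Hz.

(a) f₀ = 5485 Hz  (b) Q = 0.2031  (c) BW = 2.7e+04 Hz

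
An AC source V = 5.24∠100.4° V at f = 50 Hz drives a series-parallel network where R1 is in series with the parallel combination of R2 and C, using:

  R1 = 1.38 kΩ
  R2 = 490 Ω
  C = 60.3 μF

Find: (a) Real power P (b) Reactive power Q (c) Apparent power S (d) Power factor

Step 1 — Angular frequency: ω = 2π·f = 2π·50 = 314.2 rad/s.
Step 2 — Component impedances:
  R1: Z = R = 1380 Ω
  R2: Z = R = 490 Ω
  C: Z = 1/(jωC) = -j/(ω·C) = 0 - j52.79 Ω
Step 3 — Parallel branch: R2 || C = 1/(1/R2 + 1/C) = 5.622 - j52.18 Ω.
Step 4 — Series with R1: Z_total = R1 + (R2 || C) = 1386 - j52.18 Ω = 1387∠-2.2° Ω.
Step 5 — Source phasor: V = 5.24∠100.4° V = -0.9459 + j5.154 V.
Step 6 — Current: I = V / Z = -0.0008216 + j0.003689 A = 0.003779∠102.6° A.
Step 7 — Complex power: S = V·I* = 0.01979 - j0.0007452 VA.
Step 8 — Real power: P = Re(S) = 0.01979 W.
Step 9 — Reactive power: Q = Im(S) = -0.0007452 VAR.
Step 10 — Apparent power: |S| = 0.0198 VA.
Step 11 — Power factor: PF = P/|S| = 0.9993 (leading).

(a) P = 0.01979 W  (b) Q = -0.0007452 VAR  (c) S = 0.0198 VA  (d) PF = 0.9993 (leading)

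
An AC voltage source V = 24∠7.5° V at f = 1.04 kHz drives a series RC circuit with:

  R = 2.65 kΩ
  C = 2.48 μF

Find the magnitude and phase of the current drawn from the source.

Step 1 — Angular frequency: ω = 2π·f = 2π·1040 = 6535 rad/s.
Step 2 — Component impedances:
  R: Z = R = 2650 Ω
  C: Z = 1/(jωC) = -j/(ω·C) = 0 - j61.71 Ω
Step 3 — Series combination: Z_total = R + C = 2650 - j61.71 Ω = 2651∠-1.3° Ω.
Step 4 — Source phasor: V = 24∠7.5° V = 23.79 + j3.133 V.
Step 5 — Ohm's law: I = V / Z_total = (23.79 + j3.133) / (2650 - j61.71) = 0.008947 + j0.00139 A.
Step 6 — Convert to polar: |I| = 0.009054 A, ∠I = 8.8°.

I = 0.009054∠8.8° A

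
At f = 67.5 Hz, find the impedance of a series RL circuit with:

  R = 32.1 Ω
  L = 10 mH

Step 1 — Angular frequency: ω = 2π·f = 2π·67.5 = 424.1 rad/s.
Step 2 — Component impedances:
  R: Z = R = 32.1 Ω
  L: Z = jωL = j·424.1·0.01 = 0 + j4.241 Ω
Step 3 — Series combination: Z_total = R + L = 32.1 + j4.241 Ω = 32.38∠7.5° Ω.

Z = 32.1 + j4.241 Ω = 32.38∠7.5° Ω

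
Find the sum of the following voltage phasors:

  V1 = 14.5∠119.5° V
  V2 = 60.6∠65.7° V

Step 1 — Convert each phasor to rectangular form:
  V1 = 14.5·(cos(119.5°) + j·sin(119.5°)) = -7.14 + j12.62 V
  V2 = 60.6·(cos(65.7°) + j·sin(65.7°)) = 24.94 + j55.23 V
Step 2 — Sum components: V_total = 17.8 + j67.85 V.
Step 3 — Convert to polar: |V_total| = 70.15 V, ∠V_total = 75.3°.

V_total = 70.15∠75.3° V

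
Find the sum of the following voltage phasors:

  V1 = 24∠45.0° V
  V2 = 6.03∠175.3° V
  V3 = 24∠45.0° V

Step 1 — Convert each phasor to rectangular form:
  V1 = 24·(cos(45.0°) + j·sin(45.0°)) = 16.97 + j16.97 V
  V2 = 6.03·(cos(175.3°) + j·sin(175.3°)) = -6.01 + j0.4941 V
  V3 = 24·(cos(45.0°) + j·sin(45.0°)) = 16.97 + j16.97 V
Step 2 — Sum components: V_total = 27.93 + j34.44 V.
Step 3 — Convert to polar: |V_total| = 44.34 V, ∠V_total = 51.0°.

V_total = 44.34∠51.0° V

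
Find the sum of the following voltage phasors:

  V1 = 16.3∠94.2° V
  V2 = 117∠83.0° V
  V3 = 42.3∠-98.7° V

Step 1 — Convert each phasor to rectangular form:
  V1 = 16.3·(cos(94.2°) + j·sin(94.2°)) = -1.194 + j16.26 V
  V2 = 117·(cos(83.0°) + j·sin(83.0°)) = 14.26 + j116.1 V
  V3 = 42.3·(cos(-98.7°) + j·sin(-98.7°)) = -6.398 - j41.81 V
Step 2 — Sum components: V_total = 6.667 + j90.57 V.
Step 3 — Convert to polar: |V_total| = 90.82 V, ∠V_total = 85.8°.

V_total = 90.82∠85.8° V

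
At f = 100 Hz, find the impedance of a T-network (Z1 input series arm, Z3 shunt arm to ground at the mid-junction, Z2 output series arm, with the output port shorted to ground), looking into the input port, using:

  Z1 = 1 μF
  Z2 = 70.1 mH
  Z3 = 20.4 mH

Step 1 — Angular frequency: ω = 2π·f = 2π·100 = 628.3 rad/s.
Step 2 — Component impedances:
  Z1: Z = 1/(jωC) = -j/(ω·C) = 0 - j1592 Ω
  Z2: Z = jωL = j·628.3·0.0701 = 0 + j44.05 Ω
  Z3: Z = jωL = j·628.3·0.0204 = 0 + j12.82 Ω
Step 3 — With the output port shorted to ground, the output series arm Z2 runs from the junction to ground; the shunt arm Z3 also runs from the junction to ground. They appear in parallel: Z3 || Z2 = 0 + j9.928 Ω.
Step 4 — Series with input arm Z1: Z_in = Z1 + (Z3 || Z2) = 0 - j1582 Ω = 1582∠-90.0° Ω.

Z = 0 - j1582 Ω = 1582∠-90.0° Ω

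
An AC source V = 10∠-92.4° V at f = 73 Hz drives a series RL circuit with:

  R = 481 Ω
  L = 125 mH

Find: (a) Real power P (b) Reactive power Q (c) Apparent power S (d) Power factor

Step 1 — Angular frequency: ω = 2π·f = 2π·73 = 458.7 rad/s.
Step 2 — Component impedances:
  R: Z = R = 481 Ω
  L: Z = jωL = j·458.7·0.125 = 0 + j57.33 Ω
Step 3 — Series combination: Z_total = R + L = 481 + j57.33 Ω = 484.4∠6.8° Ω.
Step 4 — Source phasor: V = 10∠-92.4° V = -0.4188 - j9.991 V.
Step 5 — Current: I = V / Z = -0.0033 - j0.02038 A = 0.02064∠-99.2° A.
Step 6 — Complex power: S = V·I* = 0.205 + j0.02443 VA.
Step 7 — Real power: P = Re(S) = 0.205 W.
Step 8 — Reactive power: Q = Im(S) = 0.02443 VAR.
Step 9 — Apparent power: |S| = 0.2064 VA.
Step 10 — Power factor: PF = P/|S| = 0.993 (lagging).

(a) P = 0.205 W  (b) Q = 0.02443 VAR  (c) S = 0.2064 VA  (d) PF = 0.993 (lagging)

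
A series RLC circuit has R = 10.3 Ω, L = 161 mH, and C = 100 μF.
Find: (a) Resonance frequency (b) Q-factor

Step 1 — Resonance condition Im(Z)=0 gives ω₀ = 1/√(LC).
Step 2 — ω₀ = 1/√(0.161·0.0001) = 249.2 rad/s.
Step 3 — f₀ = ω₀/(2π) = 39.66 Hz.
Step 4 — Series Q: Q = ω₀L/R = 249.2·0.161/10.3 = 3.896.

(a) f₀ = 39.66 Hz  (b) Q = 3.896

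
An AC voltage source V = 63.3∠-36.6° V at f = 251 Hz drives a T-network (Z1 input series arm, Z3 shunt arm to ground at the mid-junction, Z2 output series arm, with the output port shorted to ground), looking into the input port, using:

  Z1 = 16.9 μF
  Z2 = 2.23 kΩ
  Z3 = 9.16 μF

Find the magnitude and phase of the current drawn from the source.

Step 1 — Angular frequency: ω = 2π·f = 2π·251 = 1577 rad/s.
Step 2 — Component impedances:
  Z1: Z = 1/(jωC) = -j/(ω·C) = 0 - j37.52 Ω
  Z2: Z = R = 2230 Ω
  Z3: Z = 1/(jωC) = -j/(ω·C) = 0 - j69.22 Ω
Step 3 — With the output port shorted to ground, the output series arm Z2 runs from the junction to ground; the shunt arm Z3 also runs from the junction to ground. They appear in parallel: Z3 || Z2 = 2.147 - j69.16 Ω.
Step 4 — Series with input arm Z1: Z_in = Z1 + (Z3 || Z2) = 2.147 - j106.7 Ω = 106.7∠-88.8° Ω.
Step 5 — Source phasor: V = 63.3∠-36.6° V = 50.82 - j37.74 V.
Step 6 — Ohm's law: I = V / Z_total = (50.82 - j37.74) / (2.147 - j106.7) = 0.3632 + j0.4691 A.
Step 7 — Convert to polar: |I| = 0.5933 A, ∠I = 52.2°.

I = 0.5933∠52.2° A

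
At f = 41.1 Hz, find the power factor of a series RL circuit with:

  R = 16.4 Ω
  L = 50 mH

Step 1 — Angular frequency: ω = 2π·f = 2π·41.1 = 258.2 rad/s.
Step 2 — Component impedances:
  R: Z = R = 16.4 Ω
  L: Z = jωL = j·258.2·0.05 = 0 + j12.91 Ω
Step 3 — Series combination: Z_total = R + L = 16.4 + j12.91 Ω = 20.87∠38.2° Ω.
Step 4 — Power factor: PF = cos(φ) = Re(Z)/|Z| = 16.4/20.873 = 0.7857.
Step 5 — Type: Im(Z) = 12.91 ⇒ lagging (phase φ = 38.2°).

PF = 0.7857 (lagging, φ = 38.2°)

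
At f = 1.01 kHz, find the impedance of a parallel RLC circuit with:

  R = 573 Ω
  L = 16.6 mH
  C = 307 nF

Step 1 — Angular frequency: ω = 2π·f = 2π·1010 = 6346 rad/s.
Step 2 — Component impedances:
  R: Z = R = 573 Ω
  L: Z = jωL = j·6346·0.0166 = 0 + j105.3 Ω
  C: Z = 1/(jωC) = -j/(ω·C) = 0 - j513.3 Ω
Step 3 — Parallel combination: 1/Z_total = 1/R + 1/L + 1/C; Z_total = 29.1 + j125.8 Ω = 129.1∠77.0° Ω.

Z = 29.1 + j125.8 Ω = 129.1∠77.0° Ω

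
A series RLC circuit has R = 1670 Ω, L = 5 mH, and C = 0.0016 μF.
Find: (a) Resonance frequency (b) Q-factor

Step 1 — Resonance condition Im(Z)=0 gives ω₀ = 1/√(LC).
Step 2 — ω₀ = 1/√(0.005·1.6e-09) = 3.536e+05 rad/s.
Step 3 — f₀ = ω₀/(2π) = 5.627e+04 Hz.
Step 4 — Series Q: Q = ω₀L/R = 3.536e+05·0.005/1670 = 1.059.

(a) f₀ = 5.627e+04 Hz  (b) Q = 1.059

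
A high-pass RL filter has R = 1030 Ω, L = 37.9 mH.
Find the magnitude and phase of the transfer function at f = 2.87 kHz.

Step 1 — Angular frequency: ω = 2π·2870 = 1.803e+04 rad/s.
Step 2 — Transfer function: H(jω) = jωL/(R + jωL).
Step 3 — Numerator jωL = j·683.4; denominator R + jωL = 1030 + j683.4.
Step 4 — H = 0.3057 + j0.4607.
Step 5 — Magnitude: |H| = 0.5529 (-5.1 dB); phase: φ = 56.4°.

|H| = 0.5529 (-5.1 dB), φ = 56.4°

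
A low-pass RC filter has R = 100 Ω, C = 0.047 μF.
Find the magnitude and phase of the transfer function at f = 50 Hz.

Step 1 — Angular frequency: ω = 2π·50 = 314.2 rad/s.
Step 2 — Transfer function: H(jω) = 1/(1 + jωRC).
Step 3 — Denominator: 1 + jωRC = 1 + j·314.2·100·4.7e-08 = 1 + j0.001477.
Step 4 — H = 1 - j0.001477.
Step 5 — Magnitude: |H| = 1 (-0.0 dB); phase: φ = -0.1°.

|H| = 1 (-0.0 dB), φ = -0.1°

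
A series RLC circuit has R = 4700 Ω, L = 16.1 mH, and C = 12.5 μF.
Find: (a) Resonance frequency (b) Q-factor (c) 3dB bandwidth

Step 1 — Resonance: ω₀ = 1/√(LC) = 1/√(0.0161·1.25e-05) = 2229 rad/s.
Step 2 — f₀ = ω₀/(2π) = 354.8 Hz.
Step 3 — Series Q: Q = ω₀L/R = 2229·0.0161/4700 = 0.007636.
Step 4 — Bandwidth: Δω = ω₀/Q = 2.919e+05 rad/s; BW = Δω/(2π) = 4.646e+04 Hz.

(a) f₀ = 354.8 Hz  (b) Q = 0.007636  (c) BW = 4.646e+04 Hz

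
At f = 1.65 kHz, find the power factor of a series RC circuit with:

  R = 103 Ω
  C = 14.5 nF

Step 1 — Angular frequency: ω = 2π·f = 2π·1650 = 1.037e+04 rad/s.
Step 2 — Component impedances:
  R: Z = R = 103 Ω
  C: Z = 1/(jωC) = -j/(ω·C) = 0 - j6652 Ω
Step 3 — Series combination: Z_total = R + C = 103 - j6652 Ω = 6653∠-89.1° Ω.
Step 4 — Power factor: PF = cos(φ) = Re(Z)/|Z| = 103/6653 = 0.01548.
Step 5 — Type: Im(Z) = -6652 ⇒ leading (phase φ = -89.1°).

PF = 0.01548 (leading, φ = -89.1°)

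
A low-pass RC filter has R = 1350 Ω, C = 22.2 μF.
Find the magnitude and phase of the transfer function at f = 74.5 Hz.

Step 1 — Angular frequency: ω = 2π·74.5 = 468.1 rad/s.
Step 2 — Transfer function: H(jω) = 1/(1 + jωRC).
Step 3 — Denominator: 1 + jωRC = 1 + j·468.1·1350·2.22e-05 = 1 + j14.03.
Step 4 — H = 0.005055 - j0.07092.
Step 5 — Magnitude: |H| = 0.0711 (-23.0 dB); phase: φ = -85.9°.

|H| = 0.0711 (-23.0 dB), φ = -85.9°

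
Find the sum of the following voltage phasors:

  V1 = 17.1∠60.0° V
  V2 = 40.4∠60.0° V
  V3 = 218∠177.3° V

Step 1 — Convert each phasor to rectangular form:
  V1 = 17.1·(cos(60.0°) + j·sin(60.0°)) = 8.55 + j14.81 V
  V2 = 40.4·(cos(60.0°) + j·sin(60.0°)) = 20.2 + j34.99 V
  V3 = 218·(cos(177.3°) + j·sin(177.3°)) = -217.8 + j10.27 V
Step 2 — Sum components: V_total = -189 + j60.07 V.
Step 3 — Convert to polar: |V_total| = 198.3 V, ∠V_total = 162.4°.

V_total = 198.3∠162.4° V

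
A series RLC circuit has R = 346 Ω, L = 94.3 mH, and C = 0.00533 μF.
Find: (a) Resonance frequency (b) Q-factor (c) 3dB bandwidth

Step 1 — Resonance: ω₀ = 1/√(LC) = 1/√(0.0943·5.33e-09) = 4.46e+04 rad/s.
Step 2 — f₀ = ω₀/(2π) = 7099 Hz.
Step 3 — Series Q: Q = ω₀L/R = 4.46e+04·0.0943/346 = 12.16.
Step 4 — Bandwidth: Δω = ω₀/Q = 3669 rad/s; BW = Δω/(2π) = 584 Hz.

(a) f₀ = 7099 Hz  (b) Q = 12.16  (c) BW = 584 Hz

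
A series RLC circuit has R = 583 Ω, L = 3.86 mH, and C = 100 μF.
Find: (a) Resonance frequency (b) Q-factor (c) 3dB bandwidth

Step 1 — Resonance condition Im(Z)=0 gives ω₀ = 1/√(LC).
Step 2 — ω₀ = 1/√(0.00386·0.0001) = 1610 rad/s.
Step 3 — f₀ = ω₀/(2π) = 256.2 Hz.
Step 4 — Series Q: Q = ω₀L/R = 1610·0.00386/583 = 0.01066.
Step 5 — 3dB bandwidth: Δω = ω₀/Q = 1.51e+05 rad/s; BW = Δω/(2π) = 2.404e+04 Hz.

(a) f₀ = 256.2 Hz  (b) Q = 0.01066  (c) BW = 2.404e+04 Hz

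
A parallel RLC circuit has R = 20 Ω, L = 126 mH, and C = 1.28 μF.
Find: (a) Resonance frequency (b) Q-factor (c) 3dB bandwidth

Step 1 — Resonance: ω₀ = 1/√(LC) = 1/√(0.126·1.28e-06) = 2490 rad/s.
Step 2 — f₀ = ω₀/(2π) = 396.3 Hz.
Step 3 — Parallel Q: Q = R/(ω₀L) = 20/(2490·0.126) = 0.06375.
Step 4 — Bandwidth: Δω = ω₀/Q = 3.906e+04 rad/s; BW = Δω/(2π) = 6217 Hz.

(a) f₀ = 396.3 Hz  (b) Q = 0.06375  (c) BW = 6217 Hz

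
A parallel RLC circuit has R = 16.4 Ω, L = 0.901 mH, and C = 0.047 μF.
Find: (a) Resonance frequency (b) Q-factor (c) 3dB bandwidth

Step 1 — Resonance: ω₀ = 1/√(LC) = 1/√(0.000901·4.7e-08) = 1.537e+05 rad/s.
Step 2 — f₀ = ω₀/(2π) = 2.446e+04 Hz.
Step 3 — Parallel Q: Q = R/(ω₀L) = 16.4/(1.537e+05·0.000901) = 0.1184.
Step 4 — Bandwidth: Δω = ω₀/Q = 1.297e+06 rad/s; BW = Δω/(2π) = 2.065e+05 Hz.

(a) f₀ = 2.446e+04 Hz  (b) Q = 0.1184  (c) BW = 2.065e+05 Hz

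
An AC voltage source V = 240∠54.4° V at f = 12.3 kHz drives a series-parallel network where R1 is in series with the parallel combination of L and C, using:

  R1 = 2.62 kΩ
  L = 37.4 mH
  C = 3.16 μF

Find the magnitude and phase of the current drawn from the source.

Step 1 — Angular frequency: ω = 2π·f = 2π·1.23e+04 = 7.728e+04 rad/s.
Step 2 — Component impedances:
  R1: Z = R = 2620 Ω
  L: Z = jωL = j·7.728e+04·0.0374 = 0 + j2890 Ω
  C: Z = 1/(jωC) = -j/(ω·C) = 0 - j4.095 Ω
Step 3 — Parallel branch: L || C = 1/(1/L + 1/C) = 0 - j4.101 Ω.
Step 4 — Series with R1: Z_total = R1 + (L || C) = 2620 - j4.101 Ω = 2620∠-0.1° Ω.
Step 5 — Source phasor: V = 240∠54.4° V = 139.7 + j195.1 V.
Step 6 — Ohm's law: I = V / Z_total = (139.7 + j195.1) / (2620 - j4.101) = 0.05321 + j0.07457 A.
Step 7 — Convert to polar: |I| = 0.0916 A, ∠I = 54.5°.

I = 0.0916∠54.5° A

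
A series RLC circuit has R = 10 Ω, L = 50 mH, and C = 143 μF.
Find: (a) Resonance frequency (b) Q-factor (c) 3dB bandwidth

Step 1 — Resonance: ω₀ = 1/√(LC) = 1/√(0.05·0.000143) = 374 rad/s.
Step 2 — f₀ = ω₀/(2π) = 59.52 Hz.
Step 3 — Series Q: Q = ω₀L/R = 374·0.05/10 = 1.87.
Step 4 — Bandwidth: Δω = ω₀/Q = 200 rad/s; BW = Δω/(2π) = 31.83 Hz.

(a) f₀ = 59.52 Hz  (b) Q = 1.87  (c) BW = 31.83 Hz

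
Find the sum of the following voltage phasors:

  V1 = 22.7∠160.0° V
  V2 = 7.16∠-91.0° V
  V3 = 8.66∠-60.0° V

Step 1 — Convert each phasor to rectangular form:
  V1 = 22.7·(cos(160.0°) + j·sin(160.0°)) = -21.33 + j7.764 V
  V2 = 7.16·(cos(-91.0°) + j·sin(-91.0°)) = -0.125 - j7.159 V
  V3 = 8.66·(cos(-60.0°) + j·sin(-60.0°)) = 4.33 - j7.5 V
Step 2 — Sum components: V_total = -17.13 - j6.895 V.
Step 3 — Convert to polar: |V_total| = 18.46 V, ∠V_total = -158.1°.

V_total = 18.46∠-158.1° V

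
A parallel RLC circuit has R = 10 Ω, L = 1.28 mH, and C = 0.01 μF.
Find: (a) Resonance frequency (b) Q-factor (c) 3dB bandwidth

Step 1 — Resonance: ω₀ = 1/√(LC) = 1/√(0.00128·1e-08) = 2.795e+05 rad/s.
Step 2 — f₀ = ω₀/(2π) = 4.449e+04 Hz.
Step 3 — Parallel Q: Q = R/(ω₀L) = 10/(2.795e+05·0.00128) = 0.02795.
Step 4 — Bandwidth: Δω = ω₀/Q = 1e+07 rad/s; BW = Δω/(2π) = 1.592e+06 Hz.

(a) f₀ = 4.449e+04 Hz  (b) Q = 0.02795  (c) BW = 1.592e+06 Hz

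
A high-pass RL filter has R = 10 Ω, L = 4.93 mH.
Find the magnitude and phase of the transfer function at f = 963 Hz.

Step 1 — Angular frequency: ω = 2π·963 = 6051 rad/s.
Step 2 — Transfer function: H(jω) = jωL/(R + jωL).
Step 3 — Numerator jωL = j·29.83; denominator R + jωL = 10 + j29.83.
Step 4 — H = 0.899 + j0.3014.
Step 5 — Magnitude: |H| = 0.9481 (-0.5 dB); phase: φ = 18.5°.

|H| = 0.9481 (-0.5 dB), φ = 18.5°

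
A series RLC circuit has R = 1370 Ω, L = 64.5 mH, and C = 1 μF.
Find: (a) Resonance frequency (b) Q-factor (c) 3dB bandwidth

Step 1 — Resonance condition Im(Z)=0 gives ω₀ = 1/√(LC).
Step 2 — ω₀ = 1/√(0.0645·1e-06) = 3937 rad/s.
Step 3 — f₀ = ω₀/(2π) = 626.7 Hz.
Step 4 — Series Q: Q = ω₀L/R = 3937·0.0645/1370 = 0.1854.
Step 5 — 3dB bandwidth: Δω = ω₀/Q = 2.124e+04 rad/s; BW = Δω/(2π) = 3381 Hz.

(a) f₀ = 626.7 Hz  (b) Q = 0.1854  (c) BW = 3381 Hz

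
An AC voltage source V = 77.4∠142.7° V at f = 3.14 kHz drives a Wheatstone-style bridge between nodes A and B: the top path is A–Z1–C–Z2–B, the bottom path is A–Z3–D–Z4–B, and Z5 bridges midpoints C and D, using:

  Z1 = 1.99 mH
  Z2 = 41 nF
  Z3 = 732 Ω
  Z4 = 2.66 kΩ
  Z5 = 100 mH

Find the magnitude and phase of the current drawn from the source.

Step 1 — Angular frequency: ω = 2π·f = 2π·3140 = 1.973e+04 rad/s.
Step 2 — Component impedances:
  Z1: Z = jωL = j·1.973e+04·0.00199 = 0 + j39.26 Ω
  Z2: Z = 1/(jωC) = -j/(ω·C) = 0 - j1236 Ω
  Z3: Z = R = 732 Ω
  Z4: Z = R = 2660 Ω
  Z5: Z = jωL = j·1.973e+04·0.1 = 0 + j1973 Ω
Step 3 — Bridge requires nodal analysis (the Z5 bridge couples midpoints C and D, so the two paths cannot be reduced to a simple series/parallel combination). Setting node B to ground and injecting 1 A at node A, the 3-node admittance system at A, C, D solves to V_A = Z_AB = 407.6 - j1086 Ω = 1160∠-69.4° Ω.
Step 4 — Source phasor: V = 77.4∠142.7° V = -61.57 + j46.9 V.
Step 5 — Ohm's law: I = V / Z_total = (-61.57 + j46.9) / (407.6 - j1086) = -0.0565 - j0.03548 A.
Step 6 — Convert to polar: |I| = 0.06672 A, ∠I = -147.9°.

I = 0.06672∠-147.9° A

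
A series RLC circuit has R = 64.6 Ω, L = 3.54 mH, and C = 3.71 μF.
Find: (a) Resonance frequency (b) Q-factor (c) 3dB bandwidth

Step 1 — Resonance condition Im(Z)=0 gives ω₀ = 1/√(LC).
Step 2 — ω₀ = 1/√(0.00354·3.71e-06) = 8726 rad/s.
Step 3 — f₀ = ω₀/(2π) = 1389 Hz.
Step 4 — Series Q: Q = ω₀L/R = 8726·0.00354/64.6 = 0.4782.
Step 5 — 3dB bandwidth: Δω = ω₀/Q = 1.825e+04 rad/s; BW = Δω/(2π) = 2904 Hz.

(a) f₀ = 1389 Hz  (b) Q = 0.4782  (c) BW = 2904 Hz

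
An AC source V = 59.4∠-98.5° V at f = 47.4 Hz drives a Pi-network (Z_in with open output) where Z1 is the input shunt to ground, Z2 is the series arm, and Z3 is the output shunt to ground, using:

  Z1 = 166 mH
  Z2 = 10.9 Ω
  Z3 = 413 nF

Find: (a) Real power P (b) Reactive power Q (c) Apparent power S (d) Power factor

Step 1 — Angular frequency: ω = 2π·f = 2π·47.4 = 297.8 rad/s.
Step 2 — Component impedances:
  Z1: Z = jωL = j·297.8·0.166 = 0 + j49.44 Ω
  Z2: Z = R = 10.9 Ω
  Z3: Z = 1/(jωC) = -j/(ω·C) = 0 - j8130 Ω
Step 3 — With open output, the series arm Z2 and the output shunt Z3 appear in series to ground: Z2 + Z3 = 10.9 - j8130 Ω.
Step 4 — Parallel with input shunt Z1: Z_in = Z1 || (Z2 + Z3) = 0.000408 + j49.74 Ω = 49.74∠90.0° Ω.
Step 5 — Source phasor: V = 59.4∠-98.5° V = -8.78 - j58.75 V.
Step 6 — Current: I = V / Z = -1.181 + j0.1765 A = 1.194∠171.5° A.
Step 7 — Complex power: S = V·I* = 0.0005819 + j70.93 VA.
Step 8 — Real power: P = Re(S) = 0.0005819 W.
Step 9 — Reactive power: Q = Im(S) = 70.93 VAR.
Step 10 — Apparent power: |S| = 70.93 VA.
Step 11 — Power factor: PF = P/|S| = 8.203e-06 (lagging).

(a) P = 0.0005819 W  (b) Q = 70.93 VAR  (c) S = 70.93 VA  (d) PF = 8.203e-06 (lagging)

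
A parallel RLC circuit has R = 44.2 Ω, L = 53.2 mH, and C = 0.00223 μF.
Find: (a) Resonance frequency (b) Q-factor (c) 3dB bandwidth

Step 1 — Resonance: ω₀ = 1/√(LC) = 1/√(0.0532·2.23e-09) = 9.181e+04 rad/s.
Step 2 — f₀ = ω₀/(2π) = 1.461e+04 Hz.
Step 3 — Parallel Q: Q = R/(ω₀L) = 44.2/(9.181e+04·0.0532) = 0.009049.
Step 4 — Bandwidth: Δω = ω₀/Q = 1.015e+07 rad/s; BW = Δω/(2π) = 1.615e+06 Hz.

(a) f₀ = 1.461e+04 Hz  (b) Q = 0.009049  (c) BW = 1.615e+06 Hz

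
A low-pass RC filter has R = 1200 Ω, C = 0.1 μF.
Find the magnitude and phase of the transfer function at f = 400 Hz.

Step 1 — Angular frequency: ω = 2π·400 = 2513 rad/s.
Step 2 — Transfer function: H(jω) = 1/(1 + jωRC).
Step 3 — Denominator: 1 + jωRC = 1 + j·2513·1200·1e-07 = 1 + j0.3016.
Step 4 — H = 0.9166 - j0.2764.
Step 5 — Magnitude: |H| = 0.9574 (-0.4 dB); phase: φ = -16.8°.

|H| = 0.9574 (-0.4 dB), φ = -16.8°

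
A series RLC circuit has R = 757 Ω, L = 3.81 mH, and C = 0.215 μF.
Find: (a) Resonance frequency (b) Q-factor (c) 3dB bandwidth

Step 1 — Resonance condition Im(Z)=0 gives ω₀ = 1/√(LC).
Step 2 — ω₀ = 1/√(0.00381·2.15e-07) = 3.494e+04 rad/s.
Step 3 — f₀ = ω₀/(2π) = 5561 Hz.
Step 4 — Series Q: Q = ω₀L/R = 3.494e+04·0.00381/757 = 0.1759.
Step 5 — 3dB bandwidth: Δω = ω₀/Q = 1.987e+05 rad/s; BW = Δω/(2π) = 3.162e+04 Hz.

(a) f₀ = 5561 Hz  (b) Q = 0.1759  (c) BW = 3.162e+04 Hz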